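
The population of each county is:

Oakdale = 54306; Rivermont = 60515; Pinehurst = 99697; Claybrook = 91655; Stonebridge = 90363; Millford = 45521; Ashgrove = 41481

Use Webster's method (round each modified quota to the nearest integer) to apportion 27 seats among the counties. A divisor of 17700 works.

With modified divisor 17700: modified quotas Oakdale 3.068, Rivermont 3.419, Pinehurst 5.633, Claybrook 5.178, Stonebridge 5.105, Millford 2.572, Ashgrove 2.344.
Rounding to the nearest integer: Oakdale 3, Rivermont 3, Pinehurst 6, Claybrook 5, Stonebridge 5, Millford 3, Ashgrove 2 (total 27).

Oakdale 3, Rivermont 3, Pinehurst 6, Claybrook 5, Stonebridge 5, Millford 3, Ashgrove 2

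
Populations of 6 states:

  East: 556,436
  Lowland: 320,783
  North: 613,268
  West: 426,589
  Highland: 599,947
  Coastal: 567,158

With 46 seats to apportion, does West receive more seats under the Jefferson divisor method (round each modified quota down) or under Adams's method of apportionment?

Adams

Jefferson: East 8, Lowland 5, North 9, West 6, Highland 9, Coastal 9.
Adams: East 8, Lowland 5, North 9, West 7, Highland 9, Coastal 8.
West gets 6 under Jefferson and 7 under Adams.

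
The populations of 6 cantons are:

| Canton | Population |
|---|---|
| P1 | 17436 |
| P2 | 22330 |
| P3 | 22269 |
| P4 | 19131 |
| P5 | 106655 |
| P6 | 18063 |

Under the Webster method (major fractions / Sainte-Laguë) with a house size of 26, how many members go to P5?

Standard divisor 205884/26 ≈ 7918.615; standard quotas: P1 2.202, P2 2.820, P3 2.812, P4 2.416, P5 13.469, P6 2.281.
Rounding to the nearest integer gives 2, 3, 3, 2, 13, 2 = 25 seats, so the divisor must be adjusted.
With modified divisor 7800: modified quotas P1 2.235, P2 2.863, P3 2.855, P4 2.453, P5 13.674, P6 2.316.
Rounding to the nearest integer: P1 2, P2 3, P3 3, P4 2, P5 14, P6 2 (total 26).
P5 receives 14.

14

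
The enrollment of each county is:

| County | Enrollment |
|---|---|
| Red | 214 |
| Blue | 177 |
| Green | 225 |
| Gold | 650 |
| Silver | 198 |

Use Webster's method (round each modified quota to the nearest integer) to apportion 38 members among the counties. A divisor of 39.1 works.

With modified divisor 39.1: modified quotas Red 5.473, Blue 4.527, Green 5.754, Gold 16.624, Silver 5.064.
Rounding to the nearest integer: Red 5, Blue 5, Green 6, Gold 17, Silver 5 (total 38).

Red: 5, Blue: 5, Green: 6, Gold: 17, Silver: 5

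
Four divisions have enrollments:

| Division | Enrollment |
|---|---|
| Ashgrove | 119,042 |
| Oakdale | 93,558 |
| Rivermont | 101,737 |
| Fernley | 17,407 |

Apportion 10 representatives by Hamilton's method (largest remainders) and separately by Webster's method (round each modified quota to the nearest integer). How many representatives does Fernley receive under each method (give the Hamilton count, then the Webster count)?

0 and 1

Hamilton: Ashgrove 4, Oakdale 3, Rivermont 3, Fernley 0.
Webster: Ashgrove 3, Oakdale 3, Rivermont 3, Fernley 1.
Fernley gets 0 under Hamilton and 1 under Webster.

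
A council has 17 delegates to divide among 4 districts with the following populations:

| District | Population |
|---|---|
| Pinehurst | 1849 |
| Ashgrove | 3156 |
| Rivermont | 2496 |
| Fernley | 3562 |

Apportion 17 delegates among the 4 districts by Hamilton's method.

Total 11063; standard divisor 11063/17 ≈ 650.765.
Standard quotas: Pinehurst 2.841, Ashgrove 4.850, Rivermont 3.835, Fernley 5.474.
Lower quotas: Pinehurst 2, Ashgrove 4, Rivermont 3, Fernley 5 (sum 14, leaving 3 seats).
Remainders in descending order: Ashgrove 0.850, Pinehurst 0.841, Rivermont 0.835, Fernley 0.474.
Largest remainders: Ashgrove, Pinehurst, Rivermont receive the extra seats.

Pinehurst: 3, Ashgrove: 5, Rivermont: 4, Fernley: 5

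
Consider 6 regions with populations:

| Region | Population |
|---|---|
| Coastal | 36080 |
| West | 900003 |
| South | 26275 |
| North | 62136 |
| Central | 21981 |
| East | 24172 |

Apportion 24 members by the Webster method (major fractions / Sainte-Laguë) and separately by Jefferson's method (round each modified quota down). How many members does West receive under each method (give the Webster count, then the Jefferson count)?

20 and 23

Webster: Coastal 1, West 20, South 1, North 1, Central 0, East 1.
Jefferson: Coastal 0, West 23, South 0, North 1, Central 0, East 0.
West gets 20 under Webster and 23 under Jefferson.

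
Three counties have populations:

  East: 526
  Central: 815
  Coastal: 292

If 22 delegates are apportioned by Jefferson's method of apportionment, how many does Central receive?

11

Standard divisor 1633/22 ≈ 74.227; standard quotas: East 7.086, Central 10.980, Coastal 3.934.
Rounding down gives 7, 10, 3 = 20 seats, so the divisor must be adjusted.
With modified divisor 70: modified quotas East 7.514, Central 11.643, Coastal 4.171.
Rounding down: East 7, Central 11, Coastal 4 (total 22).
Central receives 11.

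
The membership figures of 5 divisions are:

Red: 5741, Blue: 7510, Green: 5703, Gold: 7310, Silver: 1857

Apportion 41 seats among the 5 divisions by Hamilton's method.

Total 28121; standard divisor 28121/41 ≈ 685.878.
Standard quotas: Red 8.3703, Blue 10.9495, Green 8.3149, Gold 10.6579, Silver 2.7075.
Lower quotas: Red 8, Blue 10, Green 8, Gold 10, Silver 2 (sum 38, leaving 3 seats).
Remainders in descending order: Blue 0.9495, Silver 0.7075, Gold 0.6579, Red 0.3703, Green 0.3149.
Largest remainders: Blue, Silver, Gold receive the extra seats.

Red 8, Blue 11, Green 8, Gold 11, Silver 3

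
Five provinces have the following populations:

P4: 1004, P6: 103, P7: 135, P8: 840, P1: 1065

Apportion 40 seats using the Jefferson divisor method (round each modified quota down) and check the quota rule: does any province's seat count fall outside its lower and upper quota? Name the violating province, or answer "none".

none

Standard quotas: P4 12.761, P6 1.309, P7 1.716, P8 10.677, P1 13.537.
Jefferson allocation: P4 13, P6 1, P7 1, P8 11, P1 14.
Every allocation lies between the lower and upper quota.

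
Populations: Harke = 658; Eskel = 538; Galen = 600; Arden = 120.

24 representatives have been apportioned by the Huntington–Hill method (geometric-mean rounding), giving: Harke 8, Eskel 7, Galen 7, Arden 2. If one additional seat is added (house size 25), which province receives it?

Galen

Priority for the next seat is population ÷ (√(s·(s+1))).
Priorities: Harke 77.546, Eskel 71.893, Galen 80.178, Arden 48.990.
Highest priority: Galen.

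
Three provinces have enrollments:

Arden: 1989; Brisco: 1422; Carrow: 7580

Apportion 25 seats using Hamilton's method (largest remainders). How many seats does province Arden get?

5

Standard divisor: 10991 ÷ 25 ≈ 439.64.
Standard quotas: Arden 4.5242, Brisco 3.2345, Carrow 17.2414.
Lower quotas: Arden 4, Brisco 3, Carrow 17 (sum 24, leaving 1 seat).
Remainders in descending order: Arden 0.5242, Carrow 0.2414, Brisco 0.2345.
The surplus seat goes to Arden.
Arden receives 5.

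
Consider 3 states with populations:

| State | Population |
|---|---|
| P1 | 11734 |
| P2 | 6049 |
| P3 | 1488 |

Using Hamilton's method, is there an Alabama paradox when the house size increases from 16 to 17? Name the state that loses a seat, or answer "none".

none

At 16 seats: P1 10, P2 5, P3 1.
At 17 seats: P1 11, P2 5, P3 1.
No state's allocation decreased.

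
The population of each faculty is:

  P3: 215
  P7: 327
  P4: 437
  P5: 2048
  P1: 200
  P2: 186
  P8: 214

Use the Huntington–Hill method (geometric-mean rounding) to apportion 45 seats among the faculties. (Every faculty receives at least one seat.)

With divisor 81: modified quotas P3 2.654, P7 4.037, P4 5.395, P5 25.284, P1 2.469, P2 2.296, P8 2.642.
Geometric-mean thresholds: P3 √(2·3)=2.449, P7 √(4·5)=4.472, P4 √(5·6)=5.477, P5 √(25·26)=25.495, P1 √(2·3)=2.449, P2 √(2·3)=2.449, P8 √(2·3)=2.449.
Each quota rounded against its threshold gives P3 3, P7 4, P4 5, P5 25, P1 3, P2 2, P8 3 (total 45).

P3: 3, P7: 4, P4: 5, P5: 25, P1: 3, P2: 2, P8: 3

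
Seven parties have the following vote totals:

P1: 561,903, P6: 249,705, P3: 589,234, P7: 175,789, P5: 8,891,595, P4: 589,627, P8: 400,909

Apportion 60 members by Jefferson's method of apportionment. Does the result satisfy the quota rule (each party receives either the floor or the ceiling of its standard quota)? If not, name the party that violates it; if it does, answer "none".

P5

Standard quotas: P1 2.942, P6 1.307, P3 3.085, P7 0.920, P5 46.558, P4 3.087, P8 2.099.
Jefferson allocation: P1 3, P6 1, P3 3, P7 0, P5 48, P4 3, P8 2.
P5 has quota 46.558 (lower 46, upper 47) but receives 48 — outside the quota interval.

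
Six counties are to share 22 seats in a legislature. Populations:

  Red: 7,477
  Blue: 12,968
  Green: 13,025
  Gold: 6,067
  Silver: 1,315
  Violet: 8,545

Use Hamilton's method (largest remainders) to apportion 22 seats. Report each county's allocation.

Standard divisor: 49397 ÷ 22 ≈ 2245.318.
Standard quotas: Red 3.3300, Blue 5.7756, Green 5.8010, Gold 2.7021, Silver 0.5857, Violet 3.8057.
Lower quotas: Red 3, Blue 5, Green 5, Gold 2, Silver 0, Violet 3 (sum 18, leaving 4 seats).
Remainders in descending order: Violet 0.8057, Green 0.8010, Blue 0.7756, Gold 0.7021, Silver 0.5857, Red 0.3300.
The surplus seats go to Violet, Green, Blue, Gold.

Red 3, Blue 6, Green 6, Gold 3, Silver 0, Violet 4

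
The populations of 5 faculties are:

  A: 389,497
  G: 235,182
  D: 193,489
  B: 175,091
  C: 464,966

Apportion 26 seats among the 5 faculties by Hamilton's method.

Standard divisor: 1458225 ÷ 26 ≈ 56085.577.
Standard quotas: A 6.9447, G 4.1933, D 3.4499, B 3.1219, C 8.2903.
Lower quotas: A 6, G 4, D 3, B 3, C 8 (sum 24, leaving 2 seats).
Remainders in descending order: A 0.9447, D 0.4499, C 0.2903, G 0.1933, B 0.1219.
The surplus seats go to A, D.

A 7; G 4; D 4; B 3; C 8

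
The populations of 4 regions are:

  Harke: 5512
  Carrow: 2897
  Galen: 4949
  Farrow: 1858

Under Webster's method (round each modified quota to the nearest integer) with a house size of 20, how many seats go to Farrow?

2

Standard divisor 15216/20 ≈ 760.8; standard quotas: Harke 7.245, Carrow 3.808, Galen 6.505, Farrow 2.442.
Rounding to the nearest integer gives Harke 7, Carrow 4, Galen 7, Farrow 2 — total 20, matching the house size, so no adjustment is needed.
Farrow receives 2.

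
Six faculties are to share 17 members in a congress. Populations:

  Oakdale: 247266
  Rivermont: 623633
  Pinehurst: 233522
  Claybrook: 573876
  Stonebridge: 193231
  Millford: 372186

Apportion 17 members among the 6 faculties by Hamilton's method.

Standard divisor: 2243714 ÷ 17 ≈ 131983.176.
Standard quotas: Oakdale 1.8735, Rivermont 4.7251, Pinehurst 1.7693, Claybrook 4.3481, Stonebridge 1.4641, Millford 2.8200.
Lower quotas: Oakdale 1, Rivermont 4, Pinehurst 1, Claybrook 4, Stonebridge 1, Millford 2 (sum 13, leaving 4 seats).
Remainders in descending order: Oakdale 0.8735, Millford 0.8200, Pinehurst 0.7693, Rivermont 0.7251, Stonebridge 0.4641, Claybrook 0.3481.
Largest remainders: Oakdale, Millford, Pinehurst, Rivermont receive the extra seats.

Oakdale=2; Rivermont=5; Pinehurst=2; Claybrook=4; Stonebridge=1; Millford=3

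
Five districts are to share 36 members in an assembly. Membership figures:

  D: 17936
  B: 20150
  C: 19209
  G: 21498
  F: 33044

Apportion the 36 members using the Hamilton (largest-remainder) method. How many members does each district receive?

D: 6, B: 6, C: 6, G: 7, F: 11

The standard divisor is 111837/36 ≈ 3106.583.
Standard quotas: D 5.7735, B 6.4862, C 6.1833, G 6.9201, F 10.6368.
Lower quotas: D 5, B 6, C 6, G 6, F 10 (sum 33, leaving 3 seats).
Remainders in descending order: G 0.9201, D 0.7735, F 0.6368, B 0.4862, C 0.1833.
The surplus seats go to G, D, F.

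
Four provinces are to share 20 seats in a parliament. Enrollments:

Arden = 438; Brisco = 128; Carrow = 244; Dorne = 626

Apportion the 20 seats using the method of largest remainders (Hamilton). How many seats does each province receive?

Arden 6, Brisco 2, Carrow 3, Dorne 9

Standard divisor: 1436 ÷ 20 ≈ 71.8.
Standard quotas: Arden 6.100, Brisco 1.783, Carrow 3.398, Dorne 8.719.
Lower quotas: Arden 6, Brisco 1, Carrow 3, Dorne 8 (sum 18, leaving 2 seats).
Remainders in descending order: Brisco 0.783, Dorne 0.719, Carrow 0.398, Arden 0.100.
Largest remainders: Brisco, Dorne receive the extra seats.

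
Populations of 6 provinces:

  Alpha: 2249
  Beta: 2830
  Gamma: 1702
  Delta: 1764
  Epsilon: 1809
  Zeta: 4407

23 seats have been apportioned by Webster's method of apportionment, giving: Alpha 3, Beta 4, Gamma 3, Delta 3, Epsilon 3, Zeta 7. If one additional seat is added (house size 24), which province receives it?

Priority for the next seat is population ÷ (current seats + 0.5).
Priorities: Alpha 642.571, Beta 628.889, Gamma 486.286, Delta 504.000, Epsilon 516.857, Zeta 587.600.
Highest priority: Alpha.

Alpha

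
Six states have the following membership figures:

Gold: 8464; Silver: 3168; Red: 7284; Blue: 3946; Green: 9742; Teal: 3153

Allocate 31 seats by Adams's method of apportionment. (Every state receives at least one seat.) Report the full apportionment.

Standard divisor 35757/31 ≈ 1153.452; standard quotas: Gold 7.338, Silver 2.747, Red 6.315, Blue 3.421, Green 8.446, Teal 2.734.
Rounding up gives 8, 3, 7, 4, 9, 3 = 34 seats, so the divisor must be adjusted.
With modified divisor 1300: modified quotas Gold 6.511, Silver 2.437, Red 5.603, Blue 3.035, Green 7.494, Teal 2.425.
Rounding up: Gold 7, Silver 3, Red 6, Blue 4, Green 8, Teal 3 (total 31).

Gold 7; Silver 3; Red 6; Blue 4; Green 8; Teal 3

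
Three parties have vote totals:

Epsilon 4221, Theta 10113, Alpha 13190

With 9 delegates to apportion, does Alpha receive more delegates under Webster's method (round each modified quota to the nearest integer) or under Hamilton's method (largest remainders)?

Webster

Webster: Epsilon 1, Theta 3, Alpha 5.
Hamilton: Epsilon 2, Theta 3, Alpha 4.
Alpha gets 5 under Webster and 4 under Hamilton.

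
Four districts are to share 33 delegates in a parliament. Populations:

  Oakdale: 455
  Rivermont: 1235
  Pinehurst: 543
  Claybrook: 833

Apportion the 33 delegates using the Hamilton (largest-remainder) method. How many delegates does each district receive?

Oakdale 5, Rivermont 13, Pinehurst 6, Claybrook 9

Total 3066; standard divisor 3066/33 ≈ 92.909.
Standard quotas: Oakdale 4.897, Rivermont 13.293, Pinehurst 5.844, Claybrook 8.966.
Lower quotas: Oakdale 4, Rivermont 13, Pinehurst 5, Claybrook 8 (sum 30, leaving 3 seats).
Remainders in descending order: Claybrook 0.966, Oakdale 0.897, Pinehurst 0.844, Rivermont 0.293.
The surplus seats go to Claybrook, Oakdale, Pinehurst.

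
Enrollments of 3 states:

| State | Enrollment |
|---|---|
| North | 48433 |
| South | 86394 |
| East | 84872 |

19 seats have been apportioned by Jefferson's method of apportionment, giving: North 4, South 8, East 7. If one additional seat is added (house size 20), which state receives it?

East

Priority for the next seat is population ÷ (current seats + 1).
Priorities: North 9686.600, South 9599.333, East 10609.000.
Highest priority: East.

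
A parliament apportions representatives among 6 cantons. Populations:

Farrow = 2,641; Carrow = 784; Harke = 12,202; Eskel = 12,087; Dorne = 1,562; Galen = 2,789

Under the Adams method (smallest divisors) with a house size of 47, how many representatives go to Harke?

17

Standard divisor 32065/47 ≈ 682.234; standard quotas: Farrow 3.871, Carrow 1.149, Harke 17.885, Eskel 17.717, Dorne 2.290, Galen 4.088.
Rounding up gives 4, 2, 18, 18, 3, 5 = 50 seats, so the divisor must be adjusted.
With modified divisor 740: modified quotas Farrow 3.569, Carrow 1.059, Harke 16.489, Eskel 16.334, Dorne 2.111, Galen 3.769.
Rounding up: Farrow 4, Carrow 2, Harke 17, Eskel 17, Dorne 3, Galen 4 (total 47).
Harke receives 17.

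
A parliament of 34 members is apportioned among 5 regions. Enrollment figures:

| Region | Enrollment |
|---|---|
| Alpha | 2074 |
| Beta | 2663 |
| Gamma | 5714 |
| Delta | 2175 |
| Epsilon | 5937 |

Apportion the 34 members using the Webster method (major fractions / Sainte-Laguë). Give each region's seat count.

Alpha 4; Beta 5; Gamma 10; Delta 4; Epsilon 11

Standard divisor 18563/34 ≈ 545.971; standard quotas: Alpha 3.799, Beta 4.878, Gamma 10.466, Delta 3.984, Epsilon 10.874.
Rounding to the nearest integer gives Alpha 4, Beta 5, Gamma 10, Delta 4, Epsilon 11 — total 34, matching the house size, so no adjustment is needed.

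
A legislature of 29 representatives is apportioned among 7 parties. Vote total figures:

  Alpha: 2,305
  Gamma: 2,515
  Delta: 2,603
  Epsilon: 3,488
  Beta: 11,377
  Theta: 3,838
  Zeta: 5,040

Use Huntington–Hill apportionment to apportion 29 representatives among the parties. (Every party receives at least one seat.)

Alpha=2, Gamma=2, Delta=2, Epsilon=3, Beta=11, Theta=4, Zeta=5

With divisor 1074: modified quotas Alpha 2.146, Gamma 2.342, Delta 2.424, Epsilon 3.248, Beta 10.593, Theta 3.574, Zeta 4.693.
Geometric-mean thresholds: Alpha √(2·3)=2.449, Gamma √(2·3)=2.449, Delta √(2·3)=2.449, Epsilon √(3·4)=3.464, Beta √(10·11)=10.488, Theta √(3·4)=3.464, Zeta √(4·5)=4.472.
Each quota rounded against its threshold gives Alpha 2, Gamma 2, Delta 2, Epsilon 3, Beta 11, Theta 4, Zeta 5 (total 29).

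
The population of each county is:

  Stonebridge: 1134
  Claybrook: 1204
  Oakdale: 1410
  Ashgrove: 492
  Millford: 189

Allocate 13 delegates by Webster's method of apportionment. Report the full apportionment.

Standard divisor 4429/13 ≈ 340.692; standard quotas: Stonebridge 3.329, Claybrook 3.534, Oakdale 4.139, Ashgrove 1.444, Millford 0.555.
Rounding to the nearest integer gives Stonebridge 3, Claybrook 4, Oakdale 4, Ashgrove 1, Millford 1 — total 13, matching the house size, so no adjustment is needed.

Stonebridge: 3; Claybrook: 4; Oakdale: 4; Ashgrove: 1; Millford: 1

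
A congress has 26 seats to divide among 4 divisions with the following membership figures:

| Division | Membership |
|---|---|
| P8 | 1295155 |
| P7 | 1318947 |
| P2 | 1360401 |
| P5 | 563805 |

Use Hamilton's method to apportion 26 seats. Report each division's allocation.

The standard divisor is 4538308/26 ≈ 174550.308.
Standard quotas: P8 7.4200, P7 7.5563, P2 7.7937, P5 3.2300.
Lower quotas: P8 7, P7 7, P2 7, P5 3 (sum 24, leaving 2 seats).
Remainders in descending order: P2 0.7937, P7 0.5563, P8 0.4200, P5 0.2300.
The surplus seats go to P2, P7.

P8 7, P7 8, P2 8, P5 3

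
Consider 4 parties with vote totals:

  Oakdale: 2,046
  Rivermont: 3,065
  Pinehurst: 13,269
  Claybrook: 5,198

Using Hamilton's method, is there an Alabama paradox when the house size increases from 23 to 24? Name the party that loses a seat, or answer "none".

At 23 seats: Oakdale 2, Rivermont 3, Pinehurst 13, Claybrook 5.
At 24 seats: Oakdale 2, Rivermont 3, Pinehurst 14, Claybrook 5.
No party's allocation decreased.

none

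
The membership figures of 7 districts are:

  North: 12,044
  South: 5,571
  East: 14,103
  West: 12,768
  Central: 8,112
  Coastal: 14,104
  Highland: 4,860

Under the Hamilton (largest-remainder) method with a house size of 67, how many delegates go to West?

The standard divisor is 71562/67 ≈ 1068.09.
Standard quotas: North 11.2762, South 5.2159, East 13.2039, West 11.9541, Central 7.5949, Coastal 13.2049, Highland 4.5502.
Lower quotas: North 11, South 5, East 13, West 11, Central 7, Coastal 13, Highland 4 (sum 64, leaving 3 seats).
Remainders in descending order: West 0.9541, Central 0.5949, Highland 0.5502, North 0.2762, South 0.2159, Coastal 0.2049, East 0.2039.
Largest remainders: West, Central, Highland receive the extra seats.
West receives 12.

12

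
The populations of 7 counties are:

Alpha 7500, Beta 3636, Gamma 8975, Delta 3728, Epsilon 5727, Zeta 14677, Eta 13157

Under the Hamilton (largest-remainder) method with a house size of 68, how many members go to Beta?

4

Total 57400; standard divisor 57400/68 ≈ 844.118.
Standard quotas: Alpha 8.8850, Beta 4.3075, Gamma 10.6324, Delta 4.4164, Epsilon 6.7846, Zeta 17.3874, Eta 15.5867.
Lower quotas: Alpha 8, Beta 4, Gamma 10, Delta 4, Epsilon 6, Zeta 17, Eta 15 (sum 64, leaving 4 seats).
Remainders in descending order: Alpha 0.8850, Epsilon 0.7846, Gamma 0.6324, Eta 0.5867, Delta 0.4164, Zeta 0.3874, Beta 0.3075.
Largest remainders: Alpha, Epsilon, Gamma, Eta receive the extra seats.
Beta receives 4.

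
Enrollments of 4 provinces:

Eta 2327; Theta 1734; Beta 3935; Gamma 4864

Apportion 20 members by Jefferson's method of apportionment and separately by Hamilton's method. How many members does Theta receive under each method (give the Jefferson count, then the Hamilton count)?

2 and 3

Jefferson: Eta 4, Theta 2, Beta 6, Gamma 8.
Hamilton: Eta 4, Theta 3, Beta 6, Gamma 7.
Theta gets 2 under Jefferson and 3 under Hamilton.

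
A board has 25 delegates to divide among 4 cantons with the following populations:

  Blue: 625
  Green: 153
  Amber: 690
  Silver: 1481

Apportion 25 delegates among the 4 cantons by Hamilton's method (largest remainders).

Blue 5, Green 1, Amber 6, Silver 13

Standard divisor: 2949 ÷ 25 ≈ 117.96.
Standard quotas: Blue 5.298, Green 1.297, Amber 5.849, Silver 12.555.
Lower quotas: Blue 5, Green 1, Amber 5, Silver 12 (sum 23, leaving 2 seats).
Remainders in descending order: Amber 0.849, Silver 0.555, Blue 0.298, Green 0.297.
Largest remainders: Amber, Silver receive the extra seats.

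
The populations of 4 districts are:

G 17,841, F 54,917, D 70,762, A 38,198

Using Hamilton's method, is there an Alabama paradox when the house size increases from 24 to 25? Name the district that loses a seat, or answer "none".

At 24 seats: G 3, F 7, D 9, A 5.
At 25 seats: G 2, F 8, D 10, A 5.
G drops from 3 to 2.

G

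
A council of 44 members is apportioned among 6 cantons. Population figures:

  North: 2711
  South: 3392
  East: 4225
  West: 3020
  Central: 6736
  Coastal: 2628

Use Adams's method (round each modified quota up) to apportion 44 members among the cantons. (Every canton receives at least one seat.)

North 5, South 7, East 8, West 6, Central 13, Coastal 5

Standard divisor 22712/44 ≈ 516.182; standard quotas: North 5.252, South 6.571, East 8.185, West 5.851, Central 13.050, Coastal 5.091.
Rounding up gives 6, 7, 9, 6, 14, 6 = 48 seats, so the divisor must be adjusted.
With modified divisor 550: modified quotas North 4.929, South 6.167, East 7.682, West 5.491, Central 12.247, Coastal 4.778.
Rounding up: North 5, South 7, East 8, West 6, Central 13, Coastal 5 (total 44).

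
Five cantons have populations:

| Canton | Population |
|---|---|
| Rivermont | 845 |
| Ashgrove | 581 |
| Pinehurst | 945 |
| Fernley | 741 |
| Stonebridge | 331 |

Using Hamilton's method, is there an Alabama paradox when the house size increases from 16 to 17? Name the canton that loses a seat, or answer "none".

At 16 seats: Rivermont 4, Ashgrove 3, Pinehurst 4, Fernley 3, Stonebridge 2.
At 17 seats: Rivermont 4, Ashgrove 3, Pinehurst 5, Fernley 4, Stonebridge 1.
Stonebridge drops from 2 to 1.

Stonebridge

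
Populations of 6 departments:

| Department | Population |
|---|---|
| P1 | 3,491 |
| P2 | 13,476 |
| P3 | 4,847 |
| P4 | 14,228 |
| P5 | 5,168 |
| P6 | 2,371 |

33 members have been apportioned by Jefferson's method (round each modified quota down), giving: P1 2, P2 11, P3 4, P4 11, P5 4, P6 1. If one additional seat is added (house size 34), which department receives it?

Priority for the next seat is population ÷ (current seats + 1).
Priorities: P1 1163.667, P2 1123.000, P3 969.400, P4 1185.667, P5 1033.600, P6 1185.500.
Highest priority: P4.

P4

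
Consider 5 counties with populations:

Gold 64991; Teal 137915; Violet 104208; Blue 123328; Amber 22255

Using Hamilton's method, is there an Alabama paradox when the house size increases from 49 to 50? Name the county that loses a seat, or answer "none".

Amber

At 49 seats: Gold 7, Teal 15, Violet 11, Blue 13, Amber 3.
At 50 seats: Gold 7, Teal 15, Violet 12, Blue 14, Amber 2.
Amber drops from 3 to 2.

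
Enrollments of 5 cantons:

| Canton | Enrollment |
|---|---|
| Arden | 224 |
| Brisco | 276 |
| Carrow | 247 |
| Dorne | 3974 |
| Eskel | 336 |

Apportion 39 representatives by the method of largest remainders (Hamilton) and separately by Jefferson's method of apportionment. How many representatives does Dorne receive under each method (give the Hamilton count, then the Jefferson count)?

Hamilton: Arden 2, Brisco 2, Carrow 2, Dorne 31, Eskel 2.
Jefferson: Arden 1, Brisco 2, Carrow 2, Dorne 32, Eskel 2.
Dorne gets 31 under Hamilton and 32 under Jefferson.

31 and 32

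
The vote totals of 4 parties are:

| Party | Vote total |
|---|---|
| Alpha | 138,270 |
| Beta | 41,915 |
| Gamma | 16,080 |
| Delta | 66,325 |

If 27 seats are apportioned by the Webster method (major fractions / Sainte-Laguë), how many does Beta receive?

4

Standard divisor 262590/27 ≈ 9725.556; standard quotas: Alpha 14.217, Beta 4.310, Gamma 1.653, Delta 6.820.
Rounding to the nearest integer gives Alpha 14, Beta 4, Gamma 2, Delta 7 — total 27, matching the house size, so no adjustment is needed.
Beta receives 4.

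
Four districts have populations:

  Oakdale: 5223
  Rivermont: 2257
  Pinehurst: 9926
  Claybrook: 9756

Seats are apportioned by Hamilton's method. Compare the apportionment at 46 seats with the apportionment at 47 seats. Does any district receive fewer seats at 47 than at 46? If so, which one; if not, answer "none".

At 46 seats: Oakdale 9, Rivermont 4, Pinehurst 17, Claybrook 16.
At 47 seats: Oakdale 9, Rivermont 4, Pinehurst 17, Claybrook 17.
No district's allocation decreased.

none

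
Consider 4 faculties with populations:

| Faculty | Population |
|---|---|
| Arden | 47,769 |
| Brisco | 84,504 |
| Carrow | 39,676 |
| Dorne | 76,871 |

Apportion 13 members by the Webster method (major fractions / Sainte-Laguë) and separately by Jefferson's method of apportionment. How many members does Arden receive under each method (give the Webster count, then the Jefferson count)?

3 and 2

Webster: Arden 3, Brisco 4, Carrow 2, Dorne 4.
Jefferson: Arden 2, Brisco 5, Carrow 2, Dorne 4.
Arden gets 3 under Webster and 2 under Jefferson.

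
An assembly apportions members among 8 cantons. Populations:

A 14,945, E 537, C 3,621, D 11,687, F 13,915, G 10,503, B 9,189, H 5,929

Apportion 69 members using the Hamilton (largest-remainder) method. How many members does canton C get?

4

The standard divisor is 70326/69 ≈ 1019.217.
Standard quotas: A 14.6632, E 0.5269, C 3.5527, D 11.4666, F 13.6526, G 10.3050, B 9.0157, H 5.8172.
Lower quotas: A 14, E 0, C 3, D 11, F 13, G 10, B 9, H 5 (sum 65, leaving 4 seats).
Remainders in descending order: H 0.8172, A 0.6632, F 0.6526, C 0.5527, E 0.5269, D 0.4666, G 0.3050, B 0.0157.
The surplus seats go to H, A, F, C.
C receives 4.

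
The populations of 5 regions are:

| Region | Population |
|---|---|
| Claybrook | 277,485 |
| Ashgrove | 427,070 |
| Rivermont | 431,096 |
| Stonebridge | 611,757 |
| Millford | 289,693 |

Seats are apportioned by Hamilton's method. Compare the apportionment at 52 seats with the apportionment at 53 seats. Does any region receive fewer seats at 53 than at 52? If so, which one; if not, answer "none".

At 52 seats: Claybrook 7, Ashgrove 11, Rivermont 11, Stonebridge 16, Millford 7.
At 53 seats: Claybrook 7, Ashgrove 11, Rivermont 11, Stonebridge 16, Millford 8.
No region's allocation decreased.

none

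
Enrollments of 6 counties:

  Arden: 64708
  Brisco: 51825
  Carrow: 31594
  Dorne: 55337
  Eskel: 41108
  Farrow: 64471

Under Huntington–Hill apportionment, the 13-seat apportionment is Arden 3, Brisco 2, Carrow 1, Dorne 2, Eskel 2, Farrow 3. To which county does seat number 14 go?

Priority for the next seat is population ÷ (√(s·(s+1))).
Priorities: Arden 18679.591, Brisco 21157.468, Carrow 22340.332, Dorne 22591.236, Eskel 16782.271, Farrow 18611.175.
Highest priority: Dorne.

Dorne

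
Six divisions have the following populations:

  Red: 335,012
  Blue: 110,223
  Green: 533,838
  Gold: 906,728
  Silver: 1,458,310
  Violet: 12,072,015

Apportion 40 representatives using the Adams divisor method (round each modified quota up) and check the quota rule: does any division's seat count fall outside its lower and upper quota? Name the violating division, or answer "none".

Standard quotas: Red 0.869, Blue 0.286, Green 1.385, Gold 2.353, Silver 3.784, Violet 31.323.
Adams allocation: Red 1, Blue 1, Green 2, Gold 3, Silver 4, Violet 29.
Violet has quota 31.323 (lower 31, upper 32) but receives 29 — outside the quota interval.

Violet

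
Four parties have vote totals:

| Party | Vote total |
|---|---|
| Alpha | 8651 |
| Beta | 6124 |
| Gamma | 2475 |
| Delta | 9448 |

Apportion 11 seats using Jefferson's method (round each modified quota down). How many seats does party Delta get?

Standard divisor 26698/11 ≈ 2427.091; standard quotas: Alpha 3.564, Beta 2.523, Gamma 1.020, Delta 3.893.
Rounding down gives 3, 2, 1, 3 = 9 seats, so the divisor must be adjusted.
With modified divisor 2100: modified quotas Alpha 4.120, Beta 2.916, Gamma 1.179, Delta 4.499.
Rounding down: Alpha 4, Beta 2, Gamma 1, Delta 4 (total 11).
Delta receives 4.

4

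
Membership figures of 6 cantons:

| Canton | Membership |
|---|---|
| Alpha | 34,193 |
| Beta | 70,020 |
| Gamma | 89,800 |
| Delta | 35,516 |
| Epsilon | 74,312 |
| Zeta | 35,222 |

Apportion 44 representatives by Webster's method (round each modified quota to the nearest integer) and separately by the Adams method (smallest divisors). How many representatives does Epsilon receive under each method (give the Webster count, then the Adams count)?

10 and 9

Webster: Alpha 4, Beta 9, Gamma 11, Delta 5, Epsilon 10, Zeta 5.
Adams: Alpha 5, Beta 9, Gamma 11, Delta 5, Epsilon 9, Zeta 5.
Epsilon gets 10 under Webster and 9 under Adams.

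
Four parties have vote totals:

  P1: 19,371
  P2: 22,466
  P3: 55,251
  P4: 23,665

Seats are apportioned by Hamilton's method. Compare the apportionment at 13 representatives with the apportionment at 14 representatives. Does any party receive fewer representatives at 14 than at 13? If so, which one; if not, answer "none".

At 13 seats: P1 2, P2 2, P3 6, P4 3.
At 14 seats: P1 2, P2 3, P3 6, P4 3.
No party's allocation decreased.

none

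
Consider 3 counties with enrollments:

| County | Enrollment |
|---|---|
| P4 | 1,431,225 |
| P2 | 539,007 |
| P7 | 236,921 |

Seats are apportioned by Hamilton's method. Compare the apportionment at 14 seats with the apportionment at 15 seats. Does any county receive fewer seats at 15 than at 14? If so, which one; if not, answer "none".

At 14 seats: P4 9, P2 3, P7 2.
At 15 seats: P4 10, P2 4, P7 1.
P7 drops from 2 to 1.

P7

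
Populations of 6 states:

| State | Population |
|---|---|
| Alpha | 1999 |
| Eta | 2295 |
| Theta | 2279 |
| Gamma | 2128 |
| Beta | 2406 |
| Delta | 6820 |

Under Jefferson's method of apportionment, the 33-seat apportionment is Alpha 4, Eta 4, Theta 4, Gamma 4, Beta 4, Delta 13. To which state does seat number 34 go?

Delta

Priority for the next seat is population ÷ (current seats + 1).
Priorities: Alpha 399.800, Eta 459.000, Theta 455.800, Gamma 425.600, Beta 481.200, Delta 487.143.
Highest priority: Delta.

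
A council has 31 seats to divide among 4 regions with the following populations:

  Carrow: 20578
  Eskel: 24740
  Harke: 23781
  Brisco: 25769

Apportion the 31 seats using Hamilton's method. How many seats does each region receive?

Standard divisor: 94868 ÷ 31 ≈ 3060.258.
Standard quotas: Carrow 6.7243, Eskel 8.0843, Harke 7.7709, Brisco 8.4205.
Lower quotas: Carrow 6, Eskel 8, Harke 7, Brisco 8 (sum 29, leaving 2 seats).
Remainders in descending order: Harke 0.7709, Carrow 0.7243, Brisco 0.4205, Eskel 0.0843.
Largest remainders: Harke, Carrow receive the extra seats.

Carrow 7; Eskel 8; Harke 8; Brisco 8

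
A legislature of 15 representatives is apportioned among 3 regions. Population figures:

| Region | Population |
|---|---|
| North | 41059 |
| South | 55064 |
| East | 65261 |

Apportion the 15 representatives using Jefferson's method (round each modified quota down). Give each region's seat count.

North 4, South 5, East 6

Standard divisor 161384/15 ≈ 10758.933; standard quotas: North 3.816, South 5.118, East 6.066.
Rounding down gives 3, 5, 6 = 14 seats, so the divisor must be adjusted.
With modified divisor 9800: modified quotas North 4.190, South 5.619, East 6.659.
Rounding down: North 4, South 5, East 6 (total 15).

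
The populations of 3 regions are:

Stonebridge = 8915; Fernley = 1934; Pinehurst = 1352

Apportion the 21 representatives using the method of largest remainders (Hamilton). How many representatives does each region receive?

Stonebridge: 16; Fernley: 3; Pinehurst: 2

Total 12201; standard divisor 12201/21 = 581.
Standard quotas: Stonebridge 15.3442, Fernley 3.3287, Pinehurst 2.3270.
Lower quotas: Stonebridge 15, Fernley 3, Pinehurst 2 (sum 20, leaving 1 seat).
Remainders in descending order: Stonebridge 0.3442, Fernley 0.3287, Pinehurst 0.3270.
Largest remainder: Stonebridge receives the extra seat.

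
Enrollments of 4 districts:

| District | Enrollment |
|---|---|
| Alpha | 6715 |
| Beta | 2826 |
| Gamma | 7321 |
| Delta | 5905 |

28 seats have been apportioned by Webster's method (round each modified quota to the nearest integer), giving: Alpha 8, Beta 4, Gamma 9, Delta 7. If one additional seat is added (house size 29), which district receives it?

Priority for the next seat is population ÷ (current seats + 0.5).
Priorities: Alpha 790.000, Beta 628.000, Gamma 770.632, Delta 787.333.
Highest priority: Alpha.

Alpha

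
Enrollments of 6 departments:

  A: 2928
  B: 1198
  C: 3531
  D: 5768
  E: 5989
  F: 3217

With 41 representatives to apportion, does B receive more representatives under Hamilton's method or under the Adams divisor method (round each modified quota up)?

Hamilton: A 5, B 2, C 6, D 11, E 11, F 6.
Adams: A 5, B 3, C 6, D 10, E 11, F 6.
B gets 2 under Hamilton and 3 under Adams.

Adams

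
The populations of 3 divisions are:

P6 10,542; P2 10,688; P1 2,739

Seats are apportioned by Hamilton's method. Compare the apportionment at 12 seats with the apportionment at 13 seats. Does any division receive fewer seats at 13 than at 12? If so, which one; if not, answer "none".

P1

At 12 seats: P6 5, P2 5, P1 2.
At 13 seats: P6 6, P2 6, P1 1.
P1 drops from 2 to 1.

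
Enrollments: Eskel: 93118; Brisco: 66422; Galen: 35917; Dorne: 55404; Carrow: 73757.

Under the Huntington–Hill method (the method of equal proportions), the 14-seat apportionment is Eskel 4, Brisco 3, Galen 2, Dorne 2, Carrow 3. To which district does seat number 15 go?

Priority for the next seat is population ÷ (√(s·(s+1))).
Priorities: Eskel 20821.818, Brisco 19174.380, Galen 14663.054, Dorne 22618.588, Carrow 21291.812.
Highest priority: Dorne.

Dorne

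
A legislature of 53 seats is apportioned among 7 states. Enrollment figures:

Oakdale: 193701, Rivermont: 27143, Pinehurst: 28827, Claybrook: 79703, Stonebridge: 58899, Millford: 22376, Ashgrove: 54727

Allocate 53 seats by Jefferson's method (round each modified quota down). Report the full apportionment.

Standard divisor 465376/53 ≈ 8780.679; standard quotas: Oakdale 22.060, Rivermont 3.091, Pinehurst 3.283, Claybrook 9.077, Stonebridge 6.708, Millford 2.548, Ashgrove 6.233.
Rounding down gives 22, 3, 3, 9, 6, 2, 6 = 51 seats, so the divisor must be adjusted.
With modified divisor 8200: modified quotas Oakdale 23.622, Rivermont 3.310, Pinehurst 3.515, Claybrook 9.720, Stonebridge 7.183, Millford 2.729, Ashgrove 6.674.
Rounding down: Oakdale 23, Rivermont 3, Pinehurst 3, Claybrook 9, Stonebridge 7, Millford 2, Ashgrove 6 (total 53).

Oakdale 23, Rivermont 3, Pinehurst 3, Claybrook 9, Stonebridge 7, Millford 2, Ashgrove 6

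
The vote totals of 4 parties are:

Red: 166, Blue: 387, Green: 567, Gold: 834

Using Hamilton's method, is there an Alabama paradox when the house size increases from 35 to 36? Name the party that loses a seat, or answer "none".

none

At 35 seats: Red 3, Blue 7, Green 10, Gold 15.
At 36 seats: Red 3, Blue 7, Green 11, Gold 15.
No party's allocation decreased.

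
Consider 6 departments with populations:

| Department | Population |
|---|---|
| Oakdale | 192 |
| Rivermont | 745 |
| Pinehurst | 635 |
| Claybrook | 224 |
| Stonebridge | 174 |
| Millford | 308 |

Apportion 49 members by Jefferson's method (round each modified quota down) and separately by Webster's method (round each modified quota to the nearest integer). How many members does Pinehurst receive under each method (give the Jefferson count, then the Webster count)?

14 and 13

Jefferson: Oakdale 4, Rivermont 16, Pinehurst 14, Claybrook 5, Stonebridge 3, Millford 7.
Webster: Oakdale 4, Rivermont 16, Pinehurst 13, Claybrook 5, Stonebridge 4, Millford 7.
Pinehurst gets 14 under Jefferson and 13 under Webster.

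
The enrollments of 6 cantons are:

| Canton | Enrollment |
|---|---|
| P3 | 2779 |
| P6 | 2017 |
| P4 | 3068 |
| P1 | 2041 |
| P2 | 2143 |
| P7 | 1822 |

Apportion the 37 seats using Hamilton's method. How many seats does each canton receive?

P3 7, P6 5, P4 8, P1 6, P2 6, P7 5

Standard divisor: 13870 ÷ 37 ≈ 374.865.
Standard quotas: P3 7.413, P6 5.381, P4 8.184, P1 5.445, P2 5.717, P7 4.860.
Lower quotas: P3 7, P6 5, P4 8, P1 5, P2 5, P7 4 (sum 34, leaving 3 seats).
Remainders in descending order: P7 0.860, P2 0.717, P1 0.445, P3 0.413, P6 0.381, P4 0.184.
The surplus seats go to P7, P2, P1.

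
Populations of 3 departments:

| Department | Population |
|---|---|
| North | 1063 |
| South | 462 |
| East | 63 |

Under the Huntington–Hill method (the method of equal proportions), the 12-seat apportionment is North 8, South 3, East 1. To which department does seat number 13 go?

Priority for the next seat is population ÷ (√(s·(s+1))).
Priorities: North 125.276, South 133.368, East 44.548.
Highest priority: South.

South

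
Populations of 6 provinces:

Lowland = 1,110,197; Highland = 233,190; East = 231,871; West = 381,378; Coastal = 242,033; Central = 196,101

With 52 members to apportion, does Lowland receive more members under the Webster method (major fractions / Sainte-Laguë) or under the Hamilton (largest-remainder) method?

Webster

Webster: Lowland 25, Highland 5, East 5, West 8, Coastal 5, Central 4.
Hamilton: Lowland 24, Highland 5, East 5, West 9, Coastal 5, Central 4.
Lowland gets 25 under Webster and 24 under Hamilton.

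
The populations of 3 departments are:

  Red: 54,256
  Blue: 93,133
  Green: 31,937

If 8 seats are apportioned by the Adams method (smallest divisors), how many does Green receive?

2

Standard divisor 179326/8 ≈ 22415.75; standard quotas: Red 2.420, Blue 4.155, Green 1.425.
Rounding up gives 3, 5, 2 = 10 seats, so the divisor must be adjusted.
With modified divisor 29100: modified quotas Red 1.864, Blue 3.200, Green 1.097.
Rounding up: Red 2, Blue 4, Green 2 (total 8).
Green receives 2.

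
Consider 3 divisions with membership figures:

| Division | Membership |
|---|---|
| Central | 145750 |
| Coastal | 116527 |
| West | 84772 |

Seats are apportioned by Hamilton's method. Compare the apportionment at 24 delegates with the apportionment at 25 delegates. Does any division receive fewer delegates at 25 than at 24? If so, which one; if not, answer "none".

At 24 seats: Central 10, Coastal 8, West 6.
At 25 seats: Central 11, Coastal 8, West 6.
No division's allocation decreased.

none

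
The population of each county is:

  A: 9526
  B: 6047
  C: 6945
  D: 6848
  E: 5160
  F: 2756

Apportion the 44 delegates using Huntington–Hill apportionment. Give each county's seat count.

A 12, B 7, C 8, D 8, E 6, F 3

With divisor 824: modified quotas A 11.561, B 7.339, C 8.428, D 8.311, E 6.262, F 3.345.
Geometric-mean thresholds: A √(11·12)=11.489, B √(7·8)=7.483, C √(8·9)=8.485, D √(8·9)=8.485, E √(6·7)=6.481, F √(3·4)=3.464.
Each quota rounded against its threshold gives A 12, B 7, C 8, D 8, E 6, F 3 (total 44).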